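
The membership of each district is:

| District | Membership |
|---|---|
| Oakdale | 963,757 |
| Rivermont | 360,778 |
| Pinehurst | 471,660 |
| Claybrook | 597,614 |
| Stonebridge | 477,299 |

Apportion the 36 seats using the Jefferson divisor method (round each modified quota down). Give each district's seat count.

Oakdale 12, Rivermont 4, Pinehurst 6, Claybrook 8, Stonebridge 6

Standard divisor 2871108/36 ≈ 79753; standard quotas: Oakdale 12.084, Rivermont 4.524, Pinehurst 5.914, Claybrook 7.493, Stonebridge 5.985.
Rounding down gives 12, 4, 5, 7, 5 = 33 seats, so the divisor must be adjusted.
With modified divisor 74400: modified quotas Oakdale 12.954, Rivermont 4.849, Pinehurst 6.340, Claybrook 8.032, Stonebridge 6.415.
Rounding down: Oakdale 12, Rivermont 4, Pinehurst 6, Claybrook 8, Stonebridge 6 (total 36).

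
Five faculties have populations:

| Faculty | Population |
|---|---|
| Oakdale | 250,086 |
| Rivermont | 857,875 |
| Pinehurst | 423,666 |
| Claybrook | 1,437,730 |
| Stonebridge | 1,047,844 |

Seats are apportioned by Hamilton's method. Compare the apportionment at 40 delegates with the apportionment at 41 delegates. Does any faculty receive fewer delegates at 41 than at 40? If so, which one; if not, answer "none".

Oakdale

At 40 seats: Oakdale 3, Rivermont 9, Pinehurst 4, Claybrook 14, Stonebridge 10.
At 41 seats: Oakdale 2, Rivermont 9, Pinehurst 4, Claybrook 15, Stonebridge 11.
Oakdale drops from 3 to 2.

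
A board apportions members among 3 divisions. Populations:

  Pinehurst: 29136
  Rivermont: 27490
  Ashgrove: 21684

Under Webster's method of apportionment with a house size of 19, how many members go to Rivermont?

Standard divisor 78310/19 ≈ 4121.579; standard quotas: Pinehurst 7.069, Rivermont 6.670, Ashgrove 5.261.
Rounding to the nearest integer gives Pinehurst 7, Rivermont 7, Ashgrove 5 — total 19, matching the house size, so no adjustment is needed.
Rivermont receives 7.

7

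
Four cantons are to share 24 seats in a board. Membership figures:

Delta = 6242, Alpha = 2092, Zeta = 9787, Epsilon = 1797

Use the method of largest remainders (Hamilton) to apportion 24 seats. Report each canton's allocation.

Delta=8, Alpha=2, Zeta=12, Epsilon=2

The standard divisor is 19918/24 ≈ 829.917.
Standard quotas: Delta 7.5212, Alpha 2.5207, Zeta 11.7928, Epsilon 2.1653.
Lower quotas: Delta 7, Alpha 2, Zeta 11, Epsilon 2 (sum 22, leaving 2 seats).
Remainders in descending order: Zeta 0.7928, Delta 0.5212, Alpha 0.5207, Epsilon 0.1653.
Largest remainders: Zeta, Delta receive the extra seats.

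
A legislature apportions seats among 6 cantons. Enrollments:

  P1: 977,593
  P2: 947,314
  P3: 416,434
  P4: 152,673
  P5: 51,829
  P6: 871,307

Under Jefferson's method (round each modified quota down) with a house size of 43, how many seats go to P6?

11

Standard divisor 3417150/43 ≈ 79468.605; standard quotas: P1 12.302, P2 11.921, P3 5.240, P4 1.921, P5 0.652, P6 10.964.
Rounding down gives 12, 11, 5, 1, 0, 10 = 39 seats, so the divisor must be adjusted.
With modified divisor 74000: modified quotas P1 13.211, P2 12.802, P3 5.627, P4 2.063, P5 0.700, P6 11.774.
Rounding down: P1 13, P2 12, P3 5, P4 2, P5 0, P6 11 (total 43).
P6 receives 11.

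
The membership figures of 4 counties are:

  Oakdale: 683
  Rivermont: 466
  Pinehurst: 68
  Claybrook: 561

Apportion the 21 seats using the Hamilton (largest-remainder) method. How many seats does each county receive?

The standard divisor is 1778/21 ≈ 84.667.
Standard quotas: Oakdale 8.067, Rivermont 5.504, Pinehurst 0.803, Claybrook 6.626.
Lower quotas: Oakdale 8, Rivermont 5, Pinehurst 0, Claybrook 6 (sum 19, leaving 2 seats).
Remainders in descending order: Pinehurst 0.803, Claybrook 0.626, Rivermont 0.504, Oakdale 0.067.
Largest remainders: Pinehurst, Claybrook receive the extra seats.

Oakdale=8; Rivermont=5; Pinehurst=1; Claybrook=7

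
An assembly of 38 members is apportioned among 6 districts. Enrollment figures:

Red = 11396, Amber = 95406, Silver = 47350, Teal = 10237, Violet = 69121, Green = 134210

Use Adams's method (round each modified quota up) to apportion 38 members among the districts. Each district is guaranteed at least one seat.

Standard divisor 367720/38 ≈ 9676.842; standard quotas: Red 1.178, Amber 9.859, Silver 4.893, Teal 1.058, Violet 7.143, Green 13.869.
Rounding up gives 2, 10, 5, 2, 8, 14 = 41 seats, so the divisor must be adjusted.
With modified divisor 10500: modified quotas Red 1.085, Amber 9.086, Silver 4.510, Teal 0.975, Violet 6.583, Green 12.782.
Rounding up: Red 2, Amber 10, Silver 5, Teal 1, Violet 7, Green 13 (total 38).

Red 2, Amber 10, Silver 5, Teal 1, Violet 7, Green 13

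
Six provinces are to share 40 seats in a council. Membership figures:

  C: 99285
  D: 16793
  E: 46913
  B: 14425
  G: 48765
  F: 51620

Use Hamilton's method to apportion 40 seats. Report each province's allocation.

C 14, D 2, E 7, B 2, G 7, F 8

The standard divisor is 277801/40 ≈ 6945.025.
Standard quotas: C 14.2958, D 2.4180, E 6.7549, B 2.0770, G 7.0216, F 7.4327.
Lower quotas: C 14, D 2, E 6, B 2, G 7, F 7 (sum 38, leaving 2 seats).
Remainders in descending order: E 0.7549, F 0.4327, D 0.4180, C 0.2958, B 0.0770, G 0.0216.
Largest remainders: E, F receive the extra seats.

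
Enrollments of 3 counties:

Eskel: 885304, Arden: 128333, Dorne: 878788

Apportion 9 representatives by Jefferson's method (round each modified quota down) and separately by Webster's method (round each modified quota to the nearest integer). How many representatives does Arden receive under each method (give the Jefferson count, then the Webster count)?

Jefferson: Eskel 5, Arden 0, Dorne 4.
Webster: Eskel 4, Arden 1, Dorne 4.
Arden gets 0 under Jefferson and 1 under Webster.

0 and 1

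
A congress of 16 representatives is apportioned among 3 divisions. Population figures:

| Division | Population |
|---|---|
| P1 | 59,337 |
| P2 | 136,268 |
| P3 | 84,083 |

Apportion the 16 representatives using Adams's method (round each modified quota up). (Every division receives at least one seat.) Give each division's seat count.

Standard divisor 279688/16 ≈ 17480.5; standard quotas: P1 3.394, P2 7.795, P3 4.810.
Rounding up gives 4, 8, 5 = 17 seats, so the divisor must be adjusted.
With modified divisor 19600: modified quotas P1 3.027, P2 6.952, P3 4.290.
Rounding up: P1 4, P2 7, P3 5 (total 16).

P1 4; P2 7; P3 5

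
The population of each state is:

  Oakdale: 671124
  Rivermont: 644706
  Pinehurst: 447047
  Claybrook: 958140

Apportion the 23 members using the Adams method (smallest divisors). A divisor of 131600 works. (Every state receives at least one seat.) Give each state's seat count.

With modified divisor 131600: modified quotas Oakdale 5.100, Rivermont 4.899, Pinehurst 3.397, Claybrook 7.281.
Rounding up: Oakdale 6, Rivermont 5, Pinehurst 4, Claybrook 8 (total 23).

Oakdale 6; Rivermont 5; Pinehurst 4; Claybrook 8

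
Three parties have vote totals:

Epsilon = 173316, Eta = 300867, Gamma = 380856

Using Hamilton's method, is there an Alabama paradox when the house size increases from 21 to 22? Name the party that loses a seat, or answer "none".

At 21 seats: Epsilon 4, Eta 8, Gamma 9.
At 22 seats: Epsilon 4, Eta 8, Gamma 10.
No party's allocation decreased.

none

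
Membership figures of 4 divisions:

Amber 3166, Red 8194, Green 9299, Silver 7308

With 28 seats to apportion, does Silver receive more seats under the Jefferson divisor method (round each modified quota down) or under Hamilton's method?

Jefferson: Amber 3, Red 8, Green 10, Silver 7.
Hamilton: Amber 3, Red 8, Green 9, Silver 8.
Silver gets 7 under Jefferson and 8 under Hamilton.

Hamilton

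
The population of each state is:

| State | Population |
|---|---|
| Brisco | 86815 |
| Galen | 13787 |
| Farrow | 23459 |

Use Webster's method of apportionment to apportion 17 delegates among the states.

Standard divisor 124061/17 ≈ 7297.706; standard quotas: Brisco 11.896, Galen 1.889, Farrow 3.215.
Rounding to the nearest integer gives Brisco 12, Galen 2, Farrow 3 — total 17, matching the house size, so no adjustment is needed.

Brisco: 12; Galen: 2; Farrow: 3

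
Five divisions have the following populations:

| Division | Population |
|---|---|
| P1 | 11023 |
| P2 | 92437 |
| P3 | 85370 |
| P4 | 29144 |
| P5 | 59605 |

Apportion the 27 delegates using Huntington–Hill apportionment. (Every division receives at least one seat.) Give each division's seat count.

With divisor 10472: modified quotas P1 1.053, P2 8.827, P3 8.152, P4 2.783, P5 5.692.
Geometric-mean thresholds: P1 √(1·2)=1.414, P2 √(8·9)=8.485, P3 √(8·9)=8.485, P4 √(2·3)=2.449, P5 √(5·6)=5.477.
Each quota rounded against its threshold gives P1 1, P2 9, P3 8, P4 3, P5 6 (total 27).

P1=1, P2=9, P3=8, P4=3, P5=6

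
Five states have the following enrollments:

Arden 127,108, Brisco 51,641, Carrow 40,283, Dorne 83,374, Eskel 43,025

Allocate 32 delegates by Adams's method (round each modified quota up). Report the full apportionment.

Arden: 11; Brisco: 5; Carrow: 4; Dorne: 8; Eskel: 4

Standard divisor 345431/32 ≈ 10794.719; standard quotas: Arden 11.775, Brisco 4.784, Carrow 3.732, Dorne 7.724, Eskel 3.986.
Rounding up gives 12, 5, 4, 8, 4 = 33 seats, so the divisor must be adjusted.
With modified divisor 11700: modified quotas Arden 10.864, Brisco 4.414, Carrow 3.443, Dorne 7.126, Eskel 3.677.
Rounding up: Arden 11, Brisco 5, Carrow 4, Dorne 8, Eskel 4 (total 32).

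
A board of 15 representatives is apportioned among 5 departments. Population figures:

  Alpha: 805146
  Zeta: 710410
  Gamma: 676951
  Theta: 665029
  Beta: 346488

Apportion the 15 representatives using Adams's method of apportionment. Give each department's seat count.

Alpha 4, Zeta 3, Gamma 3, Theta 3, Beta 2

Standard divisor 3204024/15 ≈ 213601.6; standard quotas: Alpha 3.769, Zeta 3.326, Gamma 3.169, Theta 3.113, Beta 1.622.
Rounding up gives 4, 4, 4, 4, 2 = 18 seats, so the divisor must be adjusted.
With modified divisor 252600: modified quotas Alpha 3.187, Zeta 2.812, Gamma 2.680, Theta 2.633, Beta 1.372.
Rounding up: Alpha 4, Zeta 3, Gamma 3, Theta 3, Beta 2 (total 15).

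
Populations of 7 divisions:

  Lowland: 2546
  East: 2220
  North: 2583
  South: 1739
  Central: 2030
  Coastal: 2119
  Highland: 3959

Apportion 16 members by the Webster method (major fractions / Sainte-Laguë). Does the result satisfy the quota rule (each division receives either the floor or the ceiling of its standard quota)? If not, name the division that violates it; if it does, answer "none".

Standard quotas: Lowland 2.369, East 2.066, North 2.403, South 1.618, Central 1.889, Coastal 1.972, Highland 3.684.
Webster allocation: Lowland 2, East 2, North 2, South 2, Central 2, Coastal 2, Highland 4.
Every allocation lies between the lower and upper quota.

none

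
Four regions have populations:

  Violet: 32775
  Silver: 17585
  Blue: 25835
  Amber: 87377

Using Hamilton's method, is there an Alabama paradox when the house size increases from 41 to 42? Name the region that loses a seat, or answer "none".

none

At 41 seats: Violet 8, Silver 4, Blue 7, Amber 22.
At 42 seats: Violet 8, Silver 5, Blue 7, Amber 22.
No region's allocation decreased.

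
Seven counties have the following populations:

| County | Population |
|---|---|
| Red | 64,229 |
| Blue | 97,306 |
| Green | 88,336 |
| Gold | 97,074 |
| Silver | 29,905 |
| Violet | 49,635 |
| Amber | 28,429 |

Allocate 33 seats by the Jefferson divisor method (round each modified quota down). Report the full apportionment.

Red=5; Blue=7; Green=7; Gold=7; Silver=2; Violet=3; Amber=2

Standard divisor 454914/33 ≈ 13785.273; standard quotas: Red 4.659, Blue 7.059, Green 6.408, Gold 7.042, Silver 2.169, Violet 3.601, Amber 2.062.
Rounding down gives 4, 7, 6, 7, 2, 3, 2 = 31 seats, so the divisor must be adjusted.
With modified divisor 12500: modified quotas Red 5.138, Blue 7.784, Green 7.067, Gold 7.766, Silver 2.392, Violet 3.971, Amber 2.274.
Rounding down: Red 5, Blue 7, Green 7, Gold 7, Silver 2, Violet 3, Amber 2 (total 33).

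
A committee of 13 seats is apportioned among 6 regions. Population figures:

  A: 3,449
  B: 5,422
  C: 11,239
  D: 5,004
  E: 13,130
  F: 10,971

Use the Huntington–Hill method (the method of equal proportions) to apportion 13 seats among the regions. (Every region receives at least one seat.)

A 1, B 2, C 3, D 1, E 3, F 3

With divisor 3812: modified quotas A 0.905, B 1.422, C 2.948, D 1.313, E 3.444, F 2.878.
Geometric-mean thresholds: A (min 1), B √(1·2)=1.414, C √(2·3)=2.449, D √(1·2)=1.414, E √(3·4)=3.464, F √(2·3)=2.449.
Each quota rounded against its threshold gives A 1, B 2, C 3, D 1, E 3, F 3 (total 13).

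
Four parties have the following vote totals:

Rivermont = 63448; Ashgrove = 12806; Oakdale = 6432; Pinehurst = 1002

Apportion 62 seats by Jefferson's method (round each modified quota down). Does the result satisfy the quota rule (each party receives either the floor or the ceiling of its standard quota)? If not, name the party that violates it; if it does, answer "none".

Standard quotas: Rivermont 47.005, Ashgrove 9.487, Oakdale 4.765, Pinehurst 0.742.
Jefferson allocation: Rivermont 49, Ashgrove 9, Oakdale 4, Pinehurst 0.
Rivermont has quota 47.005 (lower 47, upper 48) but receives 49 — outside the quota interval.

Rivermont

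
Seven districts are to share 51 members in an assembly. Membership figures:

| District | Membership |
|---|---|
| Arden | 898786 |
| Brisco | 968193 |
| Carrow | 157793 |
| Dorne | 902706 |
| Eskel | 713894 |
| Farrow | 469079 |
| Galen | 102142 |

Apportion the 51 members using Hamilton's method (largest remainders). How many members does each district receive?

Standard divisor: 4212593 ÷ 51 ≈ 82599.863.
Standard quotas: Arden 10.8812, Brisco 11.7215, Carrow 1.9103, Dorne 10.9287, Eskel 8.6428, Farrow 5.6789, Galen 1.2366.
Lower quotas: Arden 10, Brisco 11, Carrow 1, Dorne 10, Eskel 8, Farrow 5, Galen 1 (sum 46, leaving 5 seats).
Remainders in descending order: Dorne 0.9287, Carrow 0.9103, Arden 0.8812, Brisco 0.7215, Farrow 0.6789, Eskel 0.6428, Galen 0.2366.
The surplus seats go to Dorne, Carrow, Arden, Brisco, Farrow.

Arden=11, Brisco=12, Carrow=2, Dorne=11, Eskel=8, Farrow=6, Galen=1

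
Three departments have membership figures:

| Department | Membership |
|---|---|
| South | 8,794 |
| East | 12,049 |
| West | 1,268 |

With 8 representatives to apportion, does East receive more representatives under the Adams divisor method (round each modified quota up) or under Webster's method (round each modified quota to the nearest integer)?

Adams: South 3, East 4, West 1.
Webster: South 3, East 5, West 0.
East gets 4 under Adams and 5 under Webster.

Webster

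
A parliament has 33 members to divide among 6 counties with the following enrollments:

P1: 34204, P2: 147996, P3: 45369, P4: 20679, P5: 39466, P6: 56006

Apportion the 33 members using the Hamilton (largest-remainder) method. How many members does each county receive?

P1 3; P2 14; P3 4; P4 2; P5 4; P6 6

The standard divisor is 343720/33 ≈ 10415.758.
Standard quotas: P1 3.2839, P2 14.2089, P3 4.3558, P4 1.9854, P5 3.7891, P6 5.3770.
Lower quotas: P1 3, P2 14, P3 4, P4 1, P5 3, P6 5 (sum 30, leaving 3 seats).
Remainders in descending order: P4 0.9854, P5 0.7891, P6 0.3770, P3 0.3558, P1 0.2839, P2 0.2089.
Largest remainders: P4, P5, P6 receive the extra seats.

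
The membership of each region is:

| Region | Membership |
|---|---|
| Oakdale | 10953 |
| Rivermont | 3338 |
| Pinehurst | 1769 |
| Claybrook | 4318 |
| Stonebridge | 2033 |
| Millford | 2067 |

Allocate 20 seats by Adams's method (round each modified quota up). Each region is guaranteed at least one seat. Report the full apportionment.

Oakdale 8, Rivermont 3, Pinehurst 2, Claybrook 3, Stonebridge 2, Millford 2

Standard divisor 24478/20 ≈ 1223.9; standard quotas: Oakdale 8.949, Rivermont 2.727, Pinehurst 1.445, Claybrook 3.528, Stonebridge 1.661, Millford 1.689.
Rounding up gives 9, 3, 2, 4, 2, 2 = 22 seats, so the divisor must be adjusted.
With modified divisor 1500: modified quotas Oakdale 7.302, Rivermont 2.225, Pinehurst 1.179, Claybrook 2.879, Stonebridge 1.355, Millford 1.378.
Rounding up: Oakdale 8, Rivermont 3, Pinehurst 2, Claybrook 3, Stonebridge 2, Millford 2 (total 20).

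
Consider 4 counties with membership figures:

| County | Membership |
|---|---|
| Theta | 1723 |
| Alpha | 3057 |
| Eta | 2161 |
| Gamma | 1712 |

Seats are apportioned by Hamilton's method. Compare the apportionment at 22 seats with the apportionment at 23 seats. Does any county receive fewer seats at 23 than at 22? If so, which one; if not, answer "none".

At 22 seats: Theta 4, Alpha 8, Eta 6, Gamma 4.
At 23 seats: Theta 5, Alpha 8, Eta 6, Gamma 4.
No county's allocation decreased.

none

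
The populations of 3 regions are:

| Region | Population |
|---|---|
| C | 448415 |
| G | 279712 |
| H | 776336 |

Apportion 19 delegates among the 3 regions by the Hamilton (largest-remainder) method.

C=6; G=3; H=10

The standard divisor is 1504463/19 ≈ 79182.263.
Standard quotas: C 5.6631, G 3.5325, H 9.8044.
Lower quotas: C 5, G 3, H 9 (sum 17, leaving 2 seats).
Remainders in descending order: H 0.8044, C 0.6631, G 0.5325.
Largest remainders: H, C receive the extra seats.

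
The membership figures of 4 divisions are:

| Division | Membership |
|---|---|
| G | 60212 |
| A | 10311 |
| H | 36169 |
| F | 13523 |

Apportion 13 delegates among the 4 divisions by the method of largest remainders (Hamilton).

Standard divisor: 120215 ÷ 13 ≈ 9247.308.
Standard quotas: G 6.5113, A 1.1150, H 3.9113, F 1.4624.
Lower quotas: G 6, A 1, H 3, F 1 (sum 11, leaving 2 seats).
Remainders in descending order: H 0.9113, G 0.5113, F 0.4624, A 0.1150.
Largest remainders: H, G receive the extra seats.

G=7, A=1, H=4, F=1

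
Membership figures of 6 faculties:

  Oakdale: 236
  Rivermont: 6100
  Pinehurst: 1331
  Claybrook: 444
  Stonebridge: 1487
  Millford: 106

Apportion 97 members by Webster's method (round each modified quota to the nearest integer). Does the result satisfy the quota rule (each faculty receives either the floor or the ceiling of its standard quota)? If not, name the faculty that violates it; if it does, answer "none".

Rivermont

Standard quotas: Oakdale 2.359, Rivermont 60.975, Pinehurst 13.305, Claybrook 4.438, Stonebridge 14.864, Millford 1.060.
Webster allocation: Oakdale 2, Rivermont 62, Pinehurst 13, Claybrook 4, Stonebridge 15, Millford 1.
Rivermont has quota 60.975 (lower 60, upper 61) but receives 62 — outside the quota interval.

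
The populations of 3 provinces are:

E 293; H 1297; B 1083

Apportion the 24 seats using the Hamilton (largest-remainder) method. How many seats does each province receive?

E 2, H 12, B 10

The standard divisor is 2673/24 ≈ 111.375.
Standard quotas: E 2.631, H 11.645, B 9.724.
Lower quotas: E 2, H 11, B 9 (sum 22, leaving 2 seats).
Remainders in descending order: B 0.724, H 0.645, E 0.631.
Largest remainders: B, H receive the extra seats.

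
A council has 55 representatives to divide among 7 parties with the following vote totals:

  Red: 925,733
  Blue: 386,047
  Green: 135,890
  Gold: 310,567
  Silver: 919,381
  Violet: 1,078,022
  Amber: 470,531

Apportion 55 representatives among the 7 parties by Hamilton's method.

Red: 12, Blue: 5, Green: 2, Gold: 4, Silver: 12, Violet: 14, Amber: 6

Standard divisor: 4226171 ÷ 55 ≈ 76839.473.
Standard quotas: Red 12.0476, Blue 5.0241, Green 1.7685, Gold 4.0418, Silver 11.9650, Violet 14.0295, Amber 6.1236.
Lower quotas: Red 12, Blue 5, Green 1, Gold 4, Silver 11, Violet 14, Amber 6 (sum 53, leaving 2 seats).
Remainders in descending order: Silver 0.9650, Green 0.7685, Amber 0.1236, Red 0.0476, Gold 0.0418, Violet 0.0295, Blue 0.0241.
Largest remainders: Silver, Green receive the extra seats.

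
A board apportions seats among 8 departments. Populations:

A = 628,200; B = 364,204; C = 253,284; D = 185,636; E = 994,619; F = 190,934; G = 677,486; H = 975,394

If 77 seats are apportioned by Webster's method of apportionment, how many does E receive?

18

Standard divisor 4269757/77 ≈ 55451.39; standard quotas: A 11.329, B 6.568, C 4.568, D 3.348, E 17.937, F 3.443, G 12.218, H 17.590.
Rounding to the nearest integer gives A 11, B 7, C 5, D 3, E 18, F 3, G 12, H 18 — total 77, matching the house size, so no adjustment is needed.
E receives 18.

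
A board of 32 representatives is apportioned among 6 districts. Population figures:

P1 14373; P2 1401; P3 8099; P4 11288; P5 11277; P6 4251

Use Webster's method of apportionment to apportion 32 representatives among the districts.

Standard divisor 50689/32 ≈ 1584.031; standard quotas: P1 9.074, P2 0.884, P3 5.113, P4 7.126, P5 7.119, P6 2.684.
Rounding to the nearest integer gives P1 9, P2 1, P3 5, P4 7, P5 7, P6 3 — total 32, matching the house size, so no adjustment is needed.

P1=9; P2=1; P3=5; P4=7; P5=7; P6=3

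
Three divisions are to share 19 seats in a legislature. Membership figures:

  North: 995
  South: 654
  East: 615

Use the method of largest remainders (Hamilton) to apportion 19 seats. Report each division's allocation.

The standard divisor is 2264/19 ≈ 119.158.
Standard quotas: North 8.350, South 5.489, East 5.161.
Lower quotas: North 8, South 5, East 5 (sum 18, leaving 1 seat).
Remainders in descending order: South 0.489, North 0.350, East 0.161.
Largest remainder: South receives the extra seat.

North: 8, South: 6, East: 5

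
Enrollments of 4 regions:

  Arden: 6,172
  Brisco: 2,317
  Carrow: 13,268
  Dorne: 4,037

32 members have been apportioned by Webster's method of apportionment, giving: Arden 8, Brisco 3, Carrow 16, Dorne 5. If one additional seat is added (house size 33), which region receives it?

Carrow

Priority for the next seat is population ÷ (current seats + 0.5).
Priorities: Arden 726.118, Brisco 662.000, Carrow 804.121, Dorne 734.000.
Highest priority: Carrow.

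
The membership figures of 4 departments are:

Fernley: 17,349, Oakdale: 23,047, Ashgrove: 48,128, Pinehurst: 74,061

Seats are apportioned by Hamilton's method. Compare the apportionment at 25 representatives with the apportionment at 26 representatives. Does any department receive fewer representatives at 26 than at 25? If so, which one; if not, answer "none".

Oakdale

At 25 seats: Fernley 3, Oakdale 4, Ashgrove 7, Pinehurst 11.
At 26 seats: Fernley 3, Oakdale 3, Ashgrove 8, Pinehurst 12.
Oakdale drops from 4 to 3.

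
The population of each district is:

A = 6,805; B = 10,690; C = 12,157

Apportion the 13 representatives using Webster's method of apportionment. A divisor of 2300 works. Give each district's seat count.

With modified divisor 2300: modified quotas A 2.959, B 4.648, C 5.286.
Rounding to the nearest integer: A 3, B 5, C 5 (total 13).

A 3, B 5, C 5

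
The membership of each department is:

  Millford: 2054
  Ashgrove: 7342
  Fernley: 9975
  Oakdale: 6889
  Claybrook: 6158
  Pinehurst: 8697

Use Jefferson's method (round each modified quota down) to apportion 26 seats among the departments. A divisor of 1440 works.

Millford=1, Ashgrove=5, Fernley=6, Oakdale=4, Claybrook=4, Pinehurst=6

With modified divisor 1440: modified quotas Millford 1.426, Ashgrove 5.099, Fernley 6.927, Oakdale 4.784, Claybrook 4.276, Pinehurst 6.040.
Rounding down: Millford 1, Ashgrove 5, Fernley 6, Oakdale 4, Claybrook 4, Pinehurst 6 (total 26).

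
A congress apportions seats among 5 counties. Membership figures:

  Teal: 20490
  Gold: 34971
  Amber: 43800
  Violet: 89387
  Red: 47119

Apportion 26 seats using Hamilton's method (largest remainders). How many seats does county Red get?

Standard divisor: 235767 ÷ 26 ≈ 9067.962.
Standard quotas: Teal 2.2596, Gold 3.8565, Amber 4.8302, Violet 9.8575, Red 5.1962.
Lower quotas: Teal 2, Gold 3, Amber 4, Violet 9, Red 5 (sum 23, leaving 3 seats).
Remainders in descending order: Violet 0.8575, Gold 0.8565, Amber 0.8302, Teal 0.2596, Red 0.1962.
Largest remainders: Violet, Gold, Amber receive the extra seats.
Red receives 5.

5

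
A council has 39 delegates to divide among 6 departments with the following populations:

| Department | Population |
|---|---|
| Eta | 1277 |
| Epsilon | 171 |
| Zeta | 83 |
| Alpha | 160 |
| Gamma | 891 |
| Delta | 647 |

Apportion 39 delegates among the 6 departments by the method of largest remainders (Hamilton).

The standard divisor is 3229/39 ≈ 82.795.
Standard quotas: Eta 15.424, Epsilon 2.065, Zeta 1.002, Alpha 1.932, Gamma 10.762, Delta 7.814.
Lower quotas: Eta 15, Epsilon 2, Zeta 1, Alpha 1, Gamma 10, Delta 7 (sum 36, leaving 3 seats).
Remainders in descending order: Alpha 0.932, Delta 0.814, Gamma 0.762, Eta 0.424, Epsilon 0.065, Zeta 0.002.
The surplus seats go to Alpha, Delta, Gamma.

Eta=15; Epsilon=2; Zeta=1; Alpha=2; Gamma=11; Delta=8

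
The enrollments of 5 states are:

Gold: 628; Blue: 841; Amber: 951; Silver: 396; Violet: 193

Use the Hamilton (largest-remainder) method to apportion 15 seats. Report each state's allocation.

Gold: 3, Blue: 4, Amber: 5, Silver: 2, Violet: 1

Standard divisor: 3009 ÷ 15 ≈ 200.6.
Standard quotas: Gold 3.131, Blue 4.192, Amber 4.741, Silver 1.974, Violet 0.962.
Lower quotas: Gold 3, Blue 4, Amber 4, Silver 1, Violet 0 (sum 12, leaving 3 seats).
Remainders in descending order: Silver 0.974, Violet 0.962, Amber 0.741, Blue 0.192, Gold 0.131.
Largest remainders: Silver, Violet, Amber receive the extra seats.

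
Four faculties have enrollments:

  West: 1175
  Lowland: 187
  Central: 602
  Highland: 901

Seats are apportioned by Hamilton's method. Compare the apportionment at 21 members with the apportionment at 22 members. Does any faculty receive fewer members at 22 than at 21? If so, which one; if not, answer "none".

none

At 21 seats: West 9, Lowland 1, Central 4, Highland 7.
At 22 seats: West 9, Lowland 1, Central 5, Highland 7.
No faculty's allocation decreased.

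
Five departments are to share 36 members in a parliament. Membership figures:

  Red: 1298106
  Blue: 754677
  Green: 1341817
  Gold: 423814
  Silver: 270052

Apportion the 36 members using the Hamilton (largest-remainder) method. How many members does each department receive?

Red 11, Blue 7, Green 12, Gold 4, Silver 2

Total 4088466; standard divisor 4088466/36 ≈ 113568.5.
Standard quotas: Red 11.4302, Blue 6.6451, Green 11.8150, Gold 3.7318, Silver 2.3779.
Lower quotas: Red 11, Blue 6, Green 11, Gold 3, Silver 2 (sum 33, leaving 3 seats).
Remainders in descending order: Green 0.8150, Gold 0.7318, Blue 0.6451, Red 0.4302, Silver 0.3779.
The surplus seats go to Green, Gold, Blue.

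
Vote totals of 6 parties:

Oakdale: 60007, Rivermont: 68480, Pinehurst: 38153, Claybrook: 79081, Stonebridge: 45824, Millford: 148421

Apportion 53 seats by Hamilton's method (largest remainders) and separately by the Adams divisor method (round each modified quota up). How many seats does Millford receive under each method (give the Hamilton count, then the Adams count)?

Hamilton: Oakdale 7, Rivermont 8, Pinehurst 5, Claybrook 10, Stonebridge 5, Millford 18.
Adams: Oakdale 7, Rivermont 8, Pinehurst 5, Claybrook 10, Stonebridge 6, Millford 17.
Millford gets 18 under Hamilton and 17 under Adams.

18 and 17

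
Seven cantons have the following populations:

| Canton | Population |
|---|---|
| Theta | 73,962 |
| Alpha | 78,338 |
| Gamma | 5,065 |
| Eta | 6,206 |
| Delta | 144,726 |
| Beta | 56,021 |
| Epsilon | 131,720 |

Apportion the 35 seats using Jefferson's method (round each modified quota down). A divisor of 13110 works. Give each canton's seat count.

With modified divisor 13110: modified quotas Theta 5.642, Alpha 5.975, Gamma 0.386, Eta 0.473, Delta 11.039, Beta 4.273, Epsilon 10.047.
Rounding down: Theta 5, Alpha 5, Gamma 0, Eta 0, Delta 11, Beta 4, Epsilon 10 (total 35).

Theta: 5, Alpha: 5, Gamma: 0, Eta: 0, Delta: 11, Beta: 4, Epsilon: 10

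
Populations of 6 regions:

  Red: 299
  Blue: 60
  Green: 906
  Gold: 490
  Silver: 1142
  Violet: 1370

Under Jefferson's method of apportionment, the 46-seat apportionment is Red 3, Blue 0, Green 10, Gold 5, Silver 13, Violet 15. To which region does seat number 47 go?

Violet

Priority for the next seat is population ÷ (current seats + 1).
Priorities: Red 74.750, Blue 60.000, Green 82.364, Gold 81.667, Silver 81.571, Violet 85.625.
Highest priority: Violet.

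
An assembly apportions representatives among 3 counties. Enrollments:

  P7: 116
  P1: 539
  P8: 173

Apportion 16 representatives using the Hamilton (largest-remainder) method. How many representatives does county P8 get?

The standard divisor is 828/16 ≈ 51.75.
Standard quotas: P7 2.242, P1 10.415, P8 3.343.
Lower quotas: P7 2, P1 10, P8 3 (sum 15, leaving 1 seat).
Remainders in descending order: P1 0.415, P8 0.343, P7 0.242.
Largest remainder: P1 receives the extra seat.
P8 receives 3.

3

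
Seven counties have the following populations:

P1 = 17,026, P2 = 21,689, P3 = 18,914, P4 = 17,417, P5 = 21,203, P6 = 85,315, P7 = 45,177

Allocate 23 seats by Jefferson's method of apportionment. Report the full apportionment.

P1=1, P2=2, P3=2, P4=2, P5=2, P6=9, P7=5

Standard divisor 226741/23 ≈ 9858.304; standard quotas: P1 1.727, P2 2.200, P3 1.919, P4 1.767, P5 2.151, P6 8.654, P7 4.583.
Rounding down gives 1, 2, 1, 1, 2, 8, 4 = 19 seats, so the divisor must be adjusted.
With modified divisor 8600: modified quotas P1 1.980, P2 2.522, P3 2.199, P4 2.025, P5 2.465, P6 9.920, P7 5.253.
Rounding down: P1 1, P2 2, P3 2, P4 2, P5 2, P6 9, P7 5 (total 23).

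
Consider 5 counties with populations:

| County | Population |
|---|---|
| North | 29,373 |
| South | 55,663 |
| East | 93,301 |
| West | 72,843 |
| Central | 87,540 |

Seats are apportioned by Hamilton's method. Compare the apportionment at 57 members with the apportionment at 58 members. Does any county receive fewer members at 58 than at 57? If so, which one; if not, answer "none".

At 57 seats: North 5, South 9, East 16, West 12, Central 15.
At 58 seats: North 5, South 10, East 16, West 12, Central 15.
No county's allocation decreased.

none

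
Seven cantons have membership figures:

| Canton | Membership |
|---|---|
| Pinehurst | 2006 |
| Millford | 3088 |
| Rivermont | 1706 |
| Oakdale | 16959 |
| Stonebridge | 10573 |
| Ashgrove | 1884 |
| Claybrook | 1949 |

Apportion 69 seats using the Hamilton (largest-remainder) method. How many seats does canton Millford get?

6

Standard divisor: 38165 ÷ 69 ≈ 553.116.
Standard quotas: Pinehurst 3.6267, Millford 5.5829, Rivermont 3.0843, Oakdale 30.6608, Stonebridge 19.1153, Ashgrove 3.4062, Claybrook 3.5237.
Lower quotas: Pinehurst 3, Millford 5, Rivermont 3, Oakdale 30, Stonebridge 19, Ashgrove 3, Claybrook 3 (sum 66, leaving 3 seats).
Remainders in descending order: Oakdale 0.6608, Pinehurst 0.6267, Millford 0.5829, Claybrook 0.5237, Ashgrove 0.4062, Stonebridge 0.1153, Rivermont 0.0843.
Largest remainders: Oakdale, Pinehurst, Millford receive the extra seats.
Millford receives 6.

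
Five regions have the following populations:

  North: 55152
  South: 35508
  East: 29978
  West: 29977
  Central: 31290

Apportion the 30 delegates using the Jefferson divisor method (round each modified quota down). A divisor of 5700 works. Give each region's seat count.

With modified divisor 5700: modified quotas North 9.676, South 6.229, East 5.259, West 5.259, Central 5.489.
Rounding down: North 9, South 6, East 5, West 5, Central 5 (total 30).

North: 9; South: 6; East: 5; West: 5; Central: 5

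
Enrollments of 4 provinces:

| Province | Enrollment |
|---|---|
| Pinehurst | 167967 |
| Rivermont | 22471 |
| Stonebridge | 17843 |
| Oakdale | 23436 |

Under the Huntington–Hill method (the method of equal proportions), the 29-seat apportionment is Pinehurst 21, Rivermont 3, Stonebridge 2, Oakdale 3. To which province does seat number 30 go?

Pinehurst

Priority for the next seat is population ÷ (√(s·(s+1))).
Priorities: Pinehurst 7814.532, Rivermont 6486.819, Stonebridge 7284.374, Oakdale 6765.390.
Highest priority: Pinehurst.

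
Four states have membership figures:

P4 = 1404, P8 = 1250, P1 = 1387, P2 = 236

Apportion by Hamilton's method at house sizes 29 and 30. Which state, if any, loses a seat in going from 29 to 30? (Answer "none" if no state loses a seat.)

P2

At 29 seats: P4 10, P8 8, P1 9, P2 2.
At 30 seats: P4 10, P8 9, P1 10, P2 1.
P2 drops from 2 to 1.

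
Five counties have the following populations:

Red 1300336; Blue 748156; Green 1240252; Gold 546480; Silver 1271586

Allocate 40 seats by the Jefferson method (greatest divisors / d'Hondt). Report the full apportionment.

Red: 10; Blue: 6; Green: 10; Gold: 4; Silver: 10

Standard divisor 5106810/40 ≈ 127670.25; standard quotas: Red 10.185, Blue 5.860, Green 9.714, Gold 4.280, Silver 9.960.
Rounding down gives 10, 5, 9, 4, 9 = 37 seats, so the divisor must be adjusted.
With modified divisor 121100: modified quotas Red 10.738, Blue 6.178, Green 10.242, Gold 4.513, Silver 10.500.
Rounding down: Red 10, Blue 6, Green 10, Gold 4, Silver 10 (total 40).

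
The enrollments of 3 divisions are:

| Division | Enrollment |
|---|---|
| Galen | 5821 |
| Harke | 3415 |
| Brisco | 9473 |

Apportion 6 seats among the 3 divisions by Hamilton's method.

Total 18709; standard divisor 18709/6 ≈ 3118.167.
Standard quotas: Galen 1.8668, Harke 1.0952, Brisco 3.0380.
Lower quotas: Galen 1, Harke 1, Brisco 3 (sum 5, leaving 1 seat).
Remainders in descending order: Galen 0.8668, Harke 0.0952, Brisco 0.0380.
The surplus seat goes to Galen.

Galen 2; Harke 1; Brisco 3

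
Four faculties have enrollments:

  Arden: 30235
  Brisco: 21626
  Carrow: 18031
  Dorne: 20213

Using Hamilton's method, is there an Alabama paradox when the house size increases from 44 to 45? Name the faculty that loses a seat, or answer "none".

none

At 44 seats: Arden 15, Brisco 10, Carrow 9, Dorne 10.
At 45 seats: Arden 15, Brisco 11, Carrow 9, Dorne 10.
No faculty's allocation decreased.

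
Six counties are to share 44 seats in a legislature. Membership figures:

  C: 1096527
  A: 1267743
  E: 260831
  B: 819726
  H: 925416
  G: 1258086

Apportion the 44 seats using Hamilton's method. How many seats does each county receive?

The standard divisor is 5628329/44 ≈ 127916.568.
Standard quotas: C 8.5722, A 9.9107, E 2.0391, B 6.4083, H 7.2345, G 9.8352.
Lower quotas: C 8, A 9, E 2, B 6, H 7, G 9 (sum 41, leaving 3 seats).
Remainders in descending order: A 0.9107, G 0.8352, C 0.5722, B 0.4083, H 0.2345, E 0.0391.
The surplus seats go to A, G, C.

C 9, A 10, E 2, B 6, H 7, G 10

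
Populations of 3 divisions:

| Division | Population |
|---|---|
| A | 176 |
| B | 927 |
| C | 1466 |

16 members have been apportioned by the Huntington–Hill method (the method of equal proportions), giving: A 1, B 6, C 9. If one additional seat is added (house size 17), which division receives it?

Priority for the next seat is population ÷ (√(s·(s+1))).
Priorities: A 124.451, B 143.039, C 154.530.
Highest priority: C.

C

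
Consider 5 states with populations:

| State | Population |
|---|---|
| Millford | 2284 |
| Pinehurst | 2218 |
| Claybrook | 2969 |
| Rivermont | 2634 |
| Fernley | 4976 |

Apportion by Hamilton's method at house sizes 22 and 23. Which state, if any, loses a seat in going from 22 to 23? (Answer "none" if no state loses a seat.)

At 22 seats: Millford 4, Pinehurst 3, Claybrook 4, Rivermont 4, Fernley 7.
At 23 seats: Millford 3, Pinehurst 3, Claybrook 5, Rivermont 4, Fernley 8.
Millford drops from 4 to 3.

Millford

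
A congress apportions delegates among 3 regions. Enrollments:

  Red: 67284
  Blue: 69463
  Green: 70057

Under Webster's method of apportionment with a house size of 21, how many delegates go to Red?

Standard divisor 206804/21 ≈ 9847.81; standard quotas: Red 6.832, Blue 7.054, Green 7.114.
Rounding to the nearest integer gives Red 7, Blue 7, Green 7 — total 21, matching the house size, so no adjustment is needed.
Red receives 7.

7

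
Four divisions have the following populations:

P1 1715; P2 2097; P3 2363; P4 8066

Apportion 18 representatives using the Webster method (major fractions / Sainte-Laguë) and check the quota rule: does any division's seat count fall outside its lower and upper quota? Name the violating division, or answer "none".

none

Standard quotas: P1 2.168, P2 2.651, P3 2.987, P4 10.195.
Webster allocation: P1 2, P2 3, P3 3, P4 10.
Every allocation lies between the lower and upper quota.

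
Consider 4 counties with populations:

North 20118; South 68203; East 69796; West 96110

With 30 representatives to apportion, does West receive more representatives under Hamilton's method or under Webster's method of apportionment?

Webster

Hamilton: North 3, South 8, East 8, West 11.
Webster: North 2, South 8, East 8, West 12.
West gets 11 under Hamilton and 12 under Webster.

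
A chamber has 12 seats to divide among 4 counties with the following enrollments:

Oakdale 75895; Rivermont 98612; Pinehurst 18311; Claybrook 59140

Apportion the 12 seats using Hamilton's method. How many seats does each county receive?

Standard divisor: 251958 ÷ 12 ≈ 20996.5.
Standard quotas: Oakdale 3.6147, Rivermont 4.6966, Pinehurst 0.8721, Claybrook 2.8167.
Lower quotas: Oakdale 3, Rivermont 4, Pinehurst 0, Claybrook 2 (sum 9, leaving 3 seats).
Remainders in descending order: Pinehurst 0.8721, Claybrook 0.8167, Rivermont 0.6966, Oakdale 0.6147.
Largest remainders: Pinehurst, Claybrook, Rivermont receive the extra seats.

Oakdale: 3, Rivermont: 5, Pinehurst: 1, Claybrook: 3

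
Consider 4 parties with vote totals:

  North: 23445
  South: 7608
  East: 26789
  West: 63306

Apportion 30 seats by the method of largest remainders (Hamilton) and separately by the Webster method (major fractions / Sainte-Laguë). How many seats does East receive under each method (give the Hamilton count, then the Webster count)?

Hamilton: North 6, South 2, East 6, West 16.
Webster: North 6, South 2, East 7, West 15.
East gets 6 under Hamilton and 7 under Webster.

6 and 7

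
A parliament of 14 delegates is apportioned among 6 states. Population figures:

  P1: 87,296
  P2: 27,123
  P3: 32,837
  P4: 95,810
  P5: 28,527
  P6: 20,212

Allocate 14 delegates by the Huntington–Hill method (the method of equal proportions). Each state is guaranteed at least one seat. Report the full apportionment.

P1=4, P2=1, P3=2, P4=5, P5=1, P6=1

With divisor 20798: modified quotas P1 4.197, P2 1.304, P3 1.579, P4 4.607, P5 1.372, P6 0.972.
Geometric-mean thresholds: P1 √(4·5)=4.472, P2 √(1·2)=1.414, P3 √(1·2)=1.414, P4 √(4·5)=4.472, P5 √(1·2)=1.414, P6 (min 1).
Each quota rounded against its threshold gives P1 4, P2 1, P3 2, P4 5, P5 1, P6 1 (total 14).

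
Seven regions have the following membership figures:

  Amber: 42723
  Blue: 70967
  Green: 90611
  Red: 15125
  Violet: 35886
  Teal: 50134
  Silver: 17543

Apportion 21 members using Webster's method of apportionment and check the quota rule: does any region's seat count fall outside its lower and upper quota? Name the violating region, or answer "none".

none

Standard quotas: Amber 2.778, Blue 4.614, Green 5.891, Red 0.983, Violet 2.333, Teal 3.260, Silver 1.141.
Webster allocation: Amber 3, Blue 5, Green 6, Red 1, Violet 2, Teal 3, Silver 1.
Every allocation lies between the lower and upper quota.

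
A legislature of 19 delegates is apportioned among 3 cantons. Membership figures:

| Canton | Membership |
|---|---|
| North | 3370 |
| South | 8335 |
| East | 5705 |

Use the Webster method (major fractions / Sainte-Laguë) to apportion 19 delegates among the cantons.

North 4, South 9, East 6

Standard divisor 17410/19 ≈ 916.316; standard quotas: North 3.678, South 9.096, East 6.226.
Rounding to the nearest integer gives North 4, South 9, East 6 — total 19, matching the house size, so no adjustment is needed.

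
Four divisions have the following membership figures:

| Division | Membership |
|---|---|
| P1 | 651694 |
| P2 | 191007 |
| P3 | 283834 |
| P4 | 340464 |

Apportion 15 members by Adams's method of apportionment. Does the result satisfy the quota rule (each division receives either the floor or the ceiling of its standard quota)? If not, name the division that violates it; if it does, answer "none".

Standard quotas: P1 6.664, P2 1.953, P3 2.902, P4 3.481.
Adams allocation: P1 6, P2 2, P3 3, P4 4.
Every allocation lies between the lower and upper quota.

none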